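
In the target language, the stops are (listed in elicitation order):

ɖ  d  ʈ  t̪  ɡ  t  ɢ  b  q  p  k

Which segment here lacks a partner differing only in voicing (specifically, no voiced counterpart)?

/t̪/

Bilabial: /p/ ~ /b/
Alveolar: /t/ ~ /d/
Retroflex: /ʈ/ ~ /ɖ/
Velar: /k/ ~ /ɡ/
Uvular: /q/ ~ /ɢ/
Dental: only /t̪/ (voiceless); no voiced partner.
So /t̪/ is the unpaired segment.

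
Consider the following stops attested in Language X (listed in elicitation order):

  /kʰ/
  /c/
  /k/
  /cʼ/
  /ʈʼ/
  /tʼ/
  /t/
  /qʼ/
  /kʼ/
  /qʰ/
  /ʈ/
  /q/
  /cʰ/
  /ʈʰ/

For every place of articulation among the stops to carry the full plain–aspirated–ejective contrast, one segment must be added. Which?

/tʰ/

Plain: /t/ (alveolar), /ʈ/ (retroflex), /c/ (palatal), /k/ (velar), /q/ (uvular).
Aspirated: /ʈʰ/ (retroflex), /cʰ/ (palatal), /kʰ/ (velar), /qʰ/ (uvular).
Ejective: /tʼ/ (alveolar), /ʈʼ/ (retroflex), /cʼ/ (palatal), /kʼ/ (velar), /qʼ/ (uvular).
The alveolar row has no aspirated member, so the gap is the aspirated alveolar stop /tʰ/.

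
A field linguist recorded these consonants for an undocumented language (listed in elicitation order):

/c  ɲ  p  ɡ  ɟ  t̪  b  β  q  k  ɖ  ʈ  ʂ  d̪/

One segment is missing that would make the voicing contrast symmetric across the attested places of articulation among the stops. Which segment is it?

Voiceless: /p/ (bilabial), /t̪/ (dental), /ʈ/ (retroflex), /c/ (palatal), /k/ (velar), /q/ (uvular).
Voiced: /b/ (bilabial), /d̪/ (dental), /ɖ/ (retroflex), /ɟ/ (palatal), /ɡ/ (velar).
The uvular row has no voiced member, so the gap is the voiced uvular stop /ɢ/.

/ɢ/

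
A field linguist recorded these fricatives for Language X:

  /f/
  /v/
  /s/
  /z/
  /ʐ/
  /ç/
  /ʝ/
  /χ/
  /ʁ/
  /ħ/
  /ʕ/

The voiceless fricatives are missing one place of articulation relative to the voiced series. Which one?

retroflex

place of articulation  voiceless  voiced  
labiodental       f         v       
alveolar          s         z       
retroflex         —         ʐ       
palatal           ç         ʝ       
uvular            χ         ʁ       
pharyngeal        ħ         ʕ       
Every place of articulation has a voiceless member except retroflex, where /ʂ/ would be expected.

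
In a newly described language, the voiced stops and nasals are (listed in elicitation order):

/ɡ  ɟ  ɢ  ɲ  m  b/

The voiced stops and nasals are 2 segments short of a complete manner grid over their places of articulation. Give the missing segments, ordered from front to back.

bilabial: oral stop /b/, nasal /m/.
palatal: oral stop /ɟ/, nasal /ɲ/.
velar: oral stop /ɡ/, nasal —.
uvular: oral stop /ɢ/, nasal —.
Gaps, from front to back: velar lacks nasal (/ŋ/); uvular lacks nasal (/ɴ/).

/ŋ/, /ɴ/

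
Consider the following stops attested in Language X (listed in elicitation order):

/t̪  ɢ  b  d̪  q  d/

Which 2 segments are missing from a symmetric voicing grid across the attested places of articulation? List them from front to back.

/p/, /t/

bilabial: voiceless —, voiced /b/.
dental: voiceless /t̪/, voiced /d̪/.
alveolar: voiceless —, voiced /d/.
uvular: voiceless /q/, voiced /ɢ/.
Gaps, from front to back: bilabial lacks voiceless (/p/); alveolar lacks voiceless (/t/).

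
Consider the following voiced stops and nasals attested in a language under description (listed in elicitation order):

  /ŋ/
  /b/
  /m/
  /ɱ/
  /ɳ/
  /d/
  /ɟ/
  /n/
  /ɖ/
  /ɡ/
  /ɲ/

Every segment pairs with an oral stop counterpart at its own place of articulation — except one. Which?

/ɱ/

Bilabial: /b/ ~ /m/
Alveolar: /d/ ~ /n/
Retroflex: /ɖ/ ~ /ɳ/
Palatal: /ɟ/ ~ /ɲ/
Velar: /ɡ/ ~ /ŋ/
Labiodental: only /ɱ/ (nasal); no oral stop partner.
So /ɱ/ is the unpaired segment.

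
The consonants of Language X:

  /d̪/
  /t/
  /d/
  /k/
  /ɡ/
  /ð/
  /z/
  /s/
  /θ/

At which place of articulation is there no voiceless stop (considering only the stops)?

dental: voiceless —, voiced /d̪/.
alveolar: voiceless /t/, voiced /d/.
velar: voiceless /k/, voiced /ɡ/.
Every place of articulation has a voiceless member except dental, where /t̪/ would be expected.

dental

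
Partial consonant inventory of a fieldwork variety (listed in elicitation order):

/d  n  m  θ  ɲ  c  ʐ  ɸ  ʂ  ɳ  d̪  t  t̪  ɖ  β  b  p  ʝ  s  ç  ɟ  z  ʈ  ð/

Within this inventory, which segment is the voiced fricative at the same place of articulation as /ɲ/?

/ʝ/

/ɲ/ is a palatal nasal.
The voiced fricative at the same place is a voiced palatal fricative — in this inventory, /ʝ/.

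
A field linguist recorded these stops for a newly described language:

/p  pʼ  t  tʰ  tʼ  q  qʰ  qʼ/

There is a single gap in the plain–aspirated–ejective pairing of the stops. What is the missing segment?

bilabial: plain /p/, aspirated —, ejective /pʼ/.
alveolar: plain /t/, aspirated /tʰ/, ejective /tʼ/.
uvular: plain /q/, aspirated /qʰ/, ejective /qʼ/.
The bilabial row has no aspirated member, so the gap is the aspirated bilabial stop /pʰ/.

/pʰ/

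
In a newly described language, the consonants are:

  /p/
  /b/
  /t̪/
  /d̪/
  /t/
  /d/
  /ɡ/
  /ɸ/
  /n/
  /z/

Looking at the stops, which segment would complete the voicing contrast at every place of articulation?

bilabial: voiceless /p/, voiced /b/.
dental: voiceless /t̪/, voiced /d̪/.
alveolar: voiceless /t/, voiced /d/.
velar: voiceless —, voiced /ɡ/.
The velar row has no voiceless member, so the gap is the voiceless velar stop /k/.

/k/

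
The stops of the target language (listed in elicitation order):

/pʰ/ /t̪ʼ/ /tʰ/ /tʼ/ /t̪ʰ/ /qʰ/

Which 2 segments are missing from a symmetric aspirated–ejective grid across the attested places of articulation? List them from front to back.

place of articulation  aspirated  ejective
bilabial          pʰ        —       
dental            t̪ʰ       t̪ʼ     
alveolar          tʰ        tʼ      
uvular            qʰ        —       
Gaps, from front to back: bilabial lacks ejective (/pʼ/); uvular lacks ejective (/qʼ/).

/pʼ/, /qʼ/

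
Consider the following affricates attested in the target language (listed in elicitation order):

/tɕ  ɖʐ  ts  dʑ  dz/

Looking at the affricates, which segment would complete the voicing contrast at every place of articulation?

/ʈʂ/

Voiceless: /ts/ (alveolar), /tɕ/ (alveolo-palatal).
Voiced: /dz/ (alveolar), /ɖʐ/ (retroflex), /dʑ/ (alveolo-palatal).
The retroflex row has no voiceless member, so the gap is the voiceless retroflex affricate /ʈʂ/.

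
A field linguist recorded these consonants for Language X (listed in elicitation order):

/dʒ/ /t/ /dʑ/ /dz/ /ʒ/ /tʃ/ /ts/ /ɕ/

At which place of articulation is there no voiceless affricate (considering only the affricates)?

alveolo-palatal

place of articulation  voiceless  voiced  
alveolar          ts        dz      
postalveolar      tʃ        dʒ      
alveolo-palatal   —         dʑ      
Every place of articulation has a voiceless member except alveolo-palatal, where /tɕ/ would be expected.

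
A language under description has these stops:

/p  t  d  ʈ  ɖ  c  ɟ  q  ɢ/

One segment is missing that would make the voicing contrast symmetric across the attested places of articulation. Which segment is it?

Voiceless: /p/ (bilabial), /t/ (alveolar), /ʈ/ (retroflex), /c/ (palatal), /q/ (uvular).
Voiced: /d/ (alveolar), /ɖ/ (retroflex), /ɟ/ (palatal), /ɢ/ (uvular).
The bilabial row has no voiced member, so the gap is the voiced bilabial stop /b/.

/b/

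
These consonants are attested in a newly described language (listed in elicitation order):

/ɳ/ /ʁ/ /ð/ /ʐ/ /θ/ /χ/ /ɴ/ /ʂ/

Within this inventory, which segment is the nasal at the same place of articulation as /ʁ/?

/ɴ/

/ʁ/ is a voiced uvular fricative.
The nasal at the same place is an uvular nasal — in this inventory, /ɴ/.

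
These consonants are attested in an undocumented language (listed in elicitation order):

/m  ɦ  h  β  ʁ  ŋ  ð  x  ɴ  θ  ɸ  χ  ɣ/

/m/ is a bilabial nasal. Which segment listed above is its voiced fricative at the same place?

/β/

The voiced fricative at the same place is a voiced bilabial fricative — in this inventory, /β/.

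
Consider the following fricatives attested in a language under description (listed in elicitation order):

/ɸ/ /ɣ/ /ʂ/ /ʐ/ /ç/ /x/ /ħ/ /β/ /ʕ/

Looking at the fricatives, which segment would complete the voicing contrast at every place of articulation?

bilabial: voiceless /ɸ/, voiced /β/.
retroflex: voiceless /ʂ/, voiced /ʐ/.
palatal: voiceless /ç/, voiced —.
velar: voiceless /x/, voiced /ɣ/.
pharyngeal: voiceless /ħ/, voiced /ʕ/.
The palatal row has no voiced member, so the gap is the voiced palatal fricative /ʝ/.

/ʝ/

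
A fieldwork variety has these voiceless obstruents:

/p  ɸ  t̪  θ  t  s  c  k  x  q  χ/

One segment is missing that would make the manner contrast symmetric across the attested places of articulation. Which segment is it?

Stop: /p/ (bilabial), /t̪/ (dental), /t/ (alveolar), /c/ (palatal), /k/ (velar), /q/ (uvular).
Fricative: /ɸ/ (bilabial), /θ/ (dental), /s/ (alveolar), /x/ (velar), /χ/ (uvular).
The palatal row has no fricative member, so the gap is the palatal fricative /ç/.

/ç/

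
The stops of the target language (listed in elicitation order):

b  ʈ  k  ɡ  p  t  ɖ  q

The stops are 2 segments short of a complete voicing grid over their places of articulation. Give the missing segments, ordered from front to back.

place of articulation  voiceless  voiced  
bilabial          p         b       
alveolar          t         —       
retroflex         ʈ         ɖ       
velar             k         ɡ       
uvular            q         —       
Gaps, from front to back: alveolar lacks voiced (/d/); uvular lacks voiced (/ɢ/).

/d/, /ɢ/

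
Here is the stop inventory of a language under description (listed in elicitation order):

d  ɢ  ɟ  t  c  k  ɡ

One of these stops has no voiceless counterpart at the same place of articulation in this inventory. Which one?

Alveolar: /t/ ~ /d/
Palatal: /c/ ~ /ɟ/
Velar: /k/ ~ /ɡ/
Uvular: only /ɢ/ (voiced); no voiceless partner.
So /ɢ/ is the unpaired segment.

/ɢ/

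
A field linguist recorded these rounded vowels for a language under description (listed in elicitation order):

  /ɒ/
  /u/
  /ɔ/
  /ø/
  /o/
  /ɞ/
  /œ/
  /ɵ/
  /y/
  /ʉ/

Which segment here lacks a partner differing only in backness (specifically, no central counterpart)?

High: /y/ ~ /ʉ/ ~ /u/
High-mid: /ø/ ~ /ɵ/ ~ /o/
Low-mid: /œ/ ~ /ɞ/ ~ /ɔ/
Low: only /ɒ/ (back); no central partner.
So /ɒ/ is the unpaired segment.

/ɒ/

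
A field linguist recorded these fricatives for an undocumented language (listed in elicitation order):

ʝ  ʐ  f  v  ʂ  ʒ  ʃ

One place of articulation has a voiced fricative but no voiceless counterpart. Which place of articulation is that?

Voiceless: /f/ (labiodental), /ʃ/ (postalveolar), /ʂ/ (retroflex).
Voiced: /v/ (labiodental), /ʒ/ (postalveolar), /ʐ/ (retroflex), /ʝ/ (palatal).
Every place of articulation has a voiceless member except palatal, where /ç/ would be expected.

palatal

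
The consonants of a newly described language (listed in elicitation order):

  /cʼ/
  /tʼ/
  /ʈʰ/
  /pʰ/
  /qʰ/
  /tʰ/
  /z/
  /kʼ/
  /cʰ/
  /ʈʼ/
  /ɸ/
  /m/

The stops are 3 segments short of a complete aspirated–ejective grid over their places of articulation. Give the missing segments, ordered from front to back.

/pʼ/, /kʰ/, /qʼ/

Aspirated: /pʰ/ (bilabial), /tʰ/ (alveolar), /ʈʰ/ (retroflex), /cʰ/ (palatal), /qʰ/ (uvular).
Ejective: /tʼ/ (alveolar), /ʈʼ/ (retroflex), /cʼ/ (palatal), /kʼ/ (velar).
Gaps, from front to back: bilabial lacks ejective (/pʼ/); velar lacks aspirated (/kʰ/); uvular lacks ejective (/qʼ/).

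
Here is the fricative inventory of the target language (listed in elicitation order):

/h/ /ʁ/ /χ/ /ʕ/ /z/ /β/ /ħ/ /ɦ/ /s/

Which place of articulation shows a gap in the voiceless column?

bilabial

place of articulation  voiceless  voiced  
bilabial          —         β       
alveolar          s         z       
uvular            χ         ʁ       
pharyngeal        ħ         ʕ       
glottal           h         ɦ       
Every place of articulation has a voiceless member except bilabial, where /ɸ/ would be expected.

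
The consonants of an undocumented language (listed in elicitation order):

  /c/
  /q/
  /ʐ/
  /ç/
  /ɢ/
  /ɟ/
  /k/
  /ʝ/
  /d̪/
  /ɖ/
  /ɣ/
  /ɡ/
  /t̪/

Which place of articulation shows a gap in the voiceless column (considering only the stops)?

place of articulation  voiceless  voiced  
dental            t̪        d̪      
retroflex         —         ɖ       
palatal           c         ɟ       
velar             k         ɡ       
uvular            q         ɢ       
Every place of articulation has a voiceless member except retroflex, where /ʈ/ would be expected.

retroflex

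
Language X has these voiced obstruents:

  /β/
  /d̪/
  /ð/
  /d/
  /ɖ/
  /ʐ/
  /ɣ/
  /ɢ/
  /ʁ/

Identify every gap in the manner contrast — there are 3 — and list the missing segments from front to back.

Stop: /d̪/ (dental), /d/ (alveolar), /ɖ/ (retroflex), /ɢ/ (uvular).
Fricative: /β/ (bilabial), /ð/ (dental), /ʐ/ (retroflex), /ɣ/ (velar), /ʁ/ (uvular).
Gaps, from front to back: bilabial lacks stop (/b/); alveolar lacks fricative (/z/); velar lacks stop (/ɡ/).

/b/, /z/, /ɡ/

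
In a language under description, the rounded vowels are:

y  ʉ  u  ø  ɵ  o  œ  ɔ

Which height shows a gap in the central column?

low-mid

Front: /y/ (high), /ø/ (high-mid), /œ/ (low-mid).
Central: /ʉ/ (high), /ɵ/ (high-mid).
Back: /u/ (high), /o/ (high-mid), /ɔ/ (low-mid).
Every height has a central member except low-mid, where /ɞ/ would be expected.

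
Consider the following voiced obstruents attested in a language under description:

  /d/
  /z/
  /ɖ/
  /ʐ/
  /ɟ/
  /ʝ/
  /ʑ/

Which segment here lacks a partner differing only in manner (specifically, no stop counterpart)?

Alveolar: /d/ ~ /z/
Retroflex: /ɖ/ ~ /ʐ/
Palatal: /ɟ/ ~ /ʝ/
Alveolo-palatal: only /ʑ/ (fricative); no stop partner.
So /ʑ/ is the unpaired segment.

/ʑ/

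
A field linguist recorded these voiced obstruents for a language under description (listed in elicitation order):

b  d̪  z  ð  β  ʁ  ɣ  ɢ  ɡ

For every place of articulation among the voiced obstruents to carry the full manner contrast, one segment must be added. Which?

/d/

bilabial: stop /b/, fricative /β/.
dental: stop /d̪/, fricative /ð/.
alveolar: stop —, fricative /z/.
velar: stop /ɡ/, fricative /ɣ/.
uvular: stop /ɢ/, fricative /ʁ/.
The alveolar row has no stop member, so the gap is the alveolar stop /d/.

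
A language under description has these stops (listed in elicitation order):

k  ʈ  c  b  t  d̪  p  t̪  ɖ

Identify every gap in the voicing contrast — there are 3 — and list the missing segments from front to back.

Voiceless: /p/ (bilabial), /t̪/ (dental), /t/ (alveolar), /ʈ/ (retroflex), /c/ (palatal), /k/ (velar).
Voiced: /b/ (bilabial), /d̪/ (dental), /ɖ/ (retroflex).
Gaps, from front to back: alveolar lacks voiced (/d/); palatal lacks voiced (/ɟ/); velar lacks voiced (/ɡ/).

/d/, /ɟ/, /ɡ/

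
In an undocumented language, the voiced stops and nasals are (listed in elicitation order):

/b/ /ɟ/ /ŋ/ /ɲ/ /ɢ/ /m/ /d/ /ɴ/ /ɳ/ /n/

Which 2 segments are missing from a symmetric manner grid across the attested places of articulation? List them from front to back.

/ɖ/, /ɡ/

Oral stop: /b/ (bilabial), /d/ (alveolar), /ɟ/ (palatal), /ɢ/ (uvular).
Nasal: /m/ (bilabial), /n/ (alveolar), /ɳ/ (retroflex), /ɲ/ (palatal), /ŋ/ (velar), /ɴ/ (uvular).
Gaps, from front to back: retroflex lacks oral stop (/ɖ/); velar lacks oral stop (/ɡ/).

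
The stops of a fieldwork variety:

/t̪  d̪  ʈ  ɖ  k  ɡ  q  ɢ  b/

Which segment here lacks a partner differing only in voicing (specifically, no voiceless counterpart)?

/b/

Dental: /t̪/ ~ /d̪/
Retroflex: /ʈ/ ~ /ɖ/
Velar: /k/ ~ /ɡ/
Uvular: /q/ ~ /ɢ/
Bilabial: only /b/ (voiced); no voiceless partner.
So /b/ is the unpaired segment.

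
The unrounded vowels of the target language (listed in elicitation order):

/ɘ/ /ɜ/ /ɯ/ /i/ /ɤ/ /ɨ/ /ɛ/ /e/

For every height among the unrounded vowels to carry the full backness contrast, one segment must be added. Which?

/ʌ/

height            front     central   back    
high              i         ɨ         ɯ       
high-mid          e         ɘ         ɤ       
low-mid           ɛ         ɜ         —       
The low-mid row has no back member, so the gap is the low-mid back unrounded vowel /ʌ/.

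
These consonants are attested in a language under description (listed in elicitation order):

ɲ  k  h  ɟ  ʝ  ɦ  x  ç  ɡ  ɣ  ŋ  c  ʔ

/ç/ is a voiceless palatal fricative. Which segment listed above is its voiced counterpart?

The voiced counterpart is a voiced palatal fricative — in this inventory, /ʝ/.

/ʝ/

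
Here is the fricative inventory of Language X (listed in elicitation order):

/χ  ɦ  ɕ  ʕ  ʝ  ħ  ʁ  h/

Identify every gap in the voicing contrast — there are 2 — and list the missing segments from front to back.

/ʑ/, /ç/

alveolo-palatal: voiceless /ɕ/, voiced —.
palatal: voiceless —, voiced /ʝ/.
uvular: voiceless /χ/, voiced /ʁ/.
pharyngeal: voiceless /ħ/, voiced /ʕ/.
glottal: voiceless /h/, voiced /ɦ/.
Gaps, from front to back: alveolo-palatal lacks voiced (/ʑ/); palatal lacks voiceless (/ç/).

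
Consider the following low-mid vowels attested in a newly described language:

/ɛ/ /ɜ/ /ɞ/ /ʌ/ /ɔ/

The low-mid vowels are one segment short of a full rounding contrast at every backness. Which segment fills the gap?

/œ/

front: unrounded /ɛ/, rounded —.
central: unrounded /ɜ/, rounded /ɞ/.
back: unrounded /ʌ/, rounded /ɔ/.
The front row has no rounded member, so the gap is the front rounded vowel /œ/.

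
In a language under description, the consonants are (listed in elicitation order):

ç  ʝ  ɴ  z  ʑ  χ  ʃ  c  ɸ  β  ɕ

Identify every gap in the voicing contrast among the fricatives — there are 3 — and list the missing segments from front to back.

place of articulation  voiceless  voiced  
bilabial          ɸ         β       
alveolar          —         z       
postalveolar      ʃ         —       
alveolo-palatal   ɕ         ʑ       
palatal           ç         ʝ       
uvular            χ         —       
Gaps, from front to back: alveolar lacks voiceless (/s/); postalveolar lacks voiced (/ʒ/); uvular lacks voiced (/ʁ/).

/s/, /ʒ/, /ʁ/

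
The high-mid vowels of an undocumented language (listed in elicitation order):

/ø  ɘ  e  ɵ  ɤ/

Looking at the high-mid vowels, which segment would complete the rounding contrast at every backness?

Unrounded: /e/ (front), /ɘ/ (central), /ɤ/ (back).
Rounded: /ø/ (front), /ɵ/ (central).
The back row has no rounded member, so the gap is the back rounded vowel /o/.

/o/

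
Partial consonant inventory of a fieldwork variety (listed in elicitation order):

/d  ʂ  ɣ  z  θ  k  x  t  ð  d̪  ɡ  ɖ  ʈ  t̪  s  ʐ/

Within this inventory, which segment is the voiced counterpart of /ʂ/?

/ʐ/

/ʂ/ is a voiceless retroflex fricative.
The voiced counterpart is a voiced retroflex fricative — in this inventory, /ʐ/.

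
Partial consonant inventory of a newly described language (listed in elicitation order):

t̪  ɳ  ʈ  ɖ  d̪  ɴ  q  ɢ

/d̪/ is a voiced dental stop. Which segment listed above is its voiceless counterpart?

The voiceless counterpart is a voiceless dental stop — in this inventory, /t̪/.

/t̪/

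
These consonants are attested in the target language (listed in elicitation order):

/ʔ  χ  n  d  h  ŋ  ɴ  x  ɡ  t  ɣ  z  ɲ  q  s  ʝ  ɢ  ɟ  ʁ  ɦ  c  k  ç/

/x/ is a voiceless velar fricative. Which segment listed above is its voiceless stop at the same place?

The voiceless stop at the same place is a voiceless velar stop — in this inventory, /k/.

/k/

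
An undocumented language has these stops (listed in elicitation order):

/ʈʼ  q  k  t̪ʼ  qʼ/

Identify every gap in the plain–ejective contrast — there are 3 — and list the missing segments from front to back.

/t̪/, /ʈ/, /kʼ/

Plain: /k/ (velar), /q/ (uvular).
Ejective: /t̪ʼ/ (dental), /ʈʼ/ (retroflex), /qʼ/ (uvular).
Gaps, from front to back: dental lacks plain (/t̪/); retroflex lacks plain (/ʈ/); velar lacks ejective (/kʼ/).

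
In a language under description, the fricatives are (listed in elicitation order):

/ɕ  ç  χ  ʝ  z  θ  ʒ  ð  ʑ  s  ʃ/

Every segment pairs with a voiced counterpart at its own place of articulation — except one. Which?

Dental: /θ/ ~ /ð/
Alveolar: /s/ ~ /z/
Postalveolar: /ʃ/ ~ /ʒ/
Alveolo-palatal: /ɕ/ ~ /ʑ/
Palatal: /ç/ ~ /ʝ/
Uvular: only /χ/ (voiceless); no voiced partner.
So /χ/ is the unpaired segment.

/χ/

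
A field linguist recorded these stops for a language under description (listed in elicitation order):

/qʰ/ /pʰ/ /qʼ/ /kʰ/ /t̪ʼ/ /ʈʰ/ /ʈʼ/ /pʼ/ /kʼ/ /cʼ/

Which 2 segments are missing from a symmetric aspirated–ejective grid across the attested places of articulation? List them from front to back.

/t̪ʰ/, /cʰ/

bilabial: aspirated /pʰ/, ejective /pʼ/.
dental: aspirated —, ejective /t̪ʼ/.
retroflex: aspirated /ʈʰ/, ejective /ʈʼ/.
palatal: aspirated —, ejective /cʼ/.
velar: aspirated /kʰ/, ejective /kʼ/.
uvular: aspirated /qʰ/, ejective /qʼ/.
Gaps, from front to back: dental lacks aspirated (/t̪ʰ/); palatal lacks aspirated (/cʰ/).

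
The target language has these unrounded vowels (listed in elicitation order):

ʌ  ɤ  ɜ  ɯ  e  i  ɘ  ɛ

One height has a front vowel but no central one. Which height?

high: front /i/, central —, back /ɯ/.
high-mid: front /e/, central /ɘ/, back /ɤ/.
low-mid: front /ɛ/, central /ɜ/, back /ʌ/.
Every height has a central member except high, where /ɨ/ would be expected.

high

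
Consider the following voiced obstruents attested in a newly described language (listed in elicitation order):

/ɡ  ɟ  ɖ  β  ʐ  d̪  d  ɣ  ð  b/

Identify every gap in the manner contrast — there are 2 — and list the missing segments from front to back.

/z/, /ʝ/

Stop: /b/ (bilabial), /d̪/ (dental), /d/ (alveolar), /ɖ/ (retroflex), /ɟ/ (palatal), /ɡ/ (velar).
Fricative: /β/ (bilabial), /ð/ (dental), /ʐ/ (retroflex), /ɣ/ (velar).
Gaps, from front to back: alveolar lacks fricative (/z/); palatal lacks fricative (/ʝ/).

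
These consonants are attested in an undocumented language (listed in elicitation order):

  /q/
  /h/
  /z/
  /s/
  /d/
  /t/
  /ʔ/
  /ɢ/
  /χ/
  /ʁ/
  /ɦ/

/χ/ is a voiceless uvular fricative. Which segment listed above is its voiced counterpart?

/ʁ/

The voiced counterpart is a voiced uvular fricative — in this inventory, /ʁ/.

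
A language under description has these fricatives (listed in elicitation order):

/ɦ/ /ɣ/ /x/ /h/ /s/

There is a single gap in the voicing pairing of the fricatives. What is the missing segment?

/z/

Voiceless: /s/ (alveolar), /x/ (velar), /h/ (glottal).
Voiced: /ɣ/ (velar), /ɦ/ (glottal).
The alveolar row has no voiced member, so the gap is the voiced alveolar fricative /z/.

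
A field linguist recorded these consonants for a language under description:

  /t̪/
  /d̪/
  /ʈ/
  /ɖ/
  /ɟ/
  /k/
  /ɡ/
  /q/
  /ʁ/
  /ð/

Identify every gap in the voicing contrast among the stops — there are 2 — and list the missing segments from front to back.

place of articulation  voiceless  voiced  
dental            t̪        d̪      
retroflex         ʈ         ɖ       
palatal           —         ɟ       
velar             k         ɡ       
uvular            q         —       
Gaps, from front to back: palatal lacks voiceless (/c/); uvular lacks voiced (/ɢ/).

/c/, /ɢ/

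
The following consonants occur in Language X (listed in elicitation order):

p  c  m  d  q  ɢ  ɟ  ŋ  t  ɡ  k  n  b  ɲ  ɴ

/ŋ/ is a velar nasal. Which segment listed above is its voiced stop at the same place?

The voiced stop at the same place is a voiced velar stop — in this inventory, /ɡ/.

/ɡ/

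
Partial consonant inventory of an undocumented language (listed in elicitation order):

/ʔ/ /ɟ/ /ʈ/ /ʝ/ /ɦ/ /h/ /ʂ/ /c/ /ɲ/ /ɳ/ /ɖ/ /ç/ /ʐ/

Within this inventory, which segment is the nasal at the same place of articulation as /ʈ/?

/ɳ/

/ʈ/ is a voiceless retroflex stop.
The nasal at the same place is a retroflex nasal — in this inventory, /ɳ/.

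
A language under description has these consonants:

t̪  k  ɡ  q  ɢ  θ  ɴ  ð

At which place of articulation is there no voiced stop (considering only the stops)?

Voiceless: /t̪/ (dental), /k/ (velar), /q/ (uvular).
Voiced: /ɡ/ (velar), /ɢ/ (uvular).
Every place of articulation has a voiced member except dental, where /d̪/ would be expected.

dental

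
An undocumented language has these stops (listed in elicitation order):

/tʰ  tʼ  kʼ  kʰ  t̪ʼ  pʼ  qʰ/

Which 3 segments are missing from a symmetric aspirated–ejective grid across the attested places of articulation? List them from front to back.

/pʰ/, /t̪ʰ/, /qʼ/

Aspirated: /tʰ/ (alveolar), /kʰ/ (velar), /qʰ/ (uvular).
Ejective: /pʼ/ (bilabial), /t̪ʼ/ (dental), /tʼ/ (alveolar), /kʼ/ (velar).
Gaps, from front to back: bilabial lacks aspirated (/pʰ/); dental lacks aspirated (/t̪ʰ/); uvular lacks ejective (/qʼ/).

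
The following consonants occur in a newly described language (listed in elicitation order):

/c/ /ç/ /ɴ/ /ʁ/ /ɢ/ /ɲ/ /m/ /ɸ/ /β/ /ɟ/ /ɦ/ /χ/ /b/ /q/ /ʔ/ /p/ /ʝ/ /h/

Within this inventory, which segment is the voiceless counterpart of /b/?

/b/ is a voiced bilabial stop.
The voiceless counterpart is a voiceless bilabial stop — in this inventory, /p/.

/p/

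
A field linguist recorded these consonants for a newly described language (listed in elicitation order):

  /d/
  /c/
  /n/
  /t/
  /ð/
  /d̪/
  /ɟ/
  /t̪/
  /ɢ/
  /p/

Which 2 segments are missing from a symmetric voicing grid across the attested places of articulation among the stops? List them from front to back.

place of articulation  voiceless  voiced  
bilabial          p         —       
dental            t̪        d̪      
alveolar          t         d       
palatal           c         ɟ       
uvular            —         ɢ       
Gaps, from front to back: bilabial lacks voiced (/b/); uvular lacks voiceless (/q/).

/b/, /q/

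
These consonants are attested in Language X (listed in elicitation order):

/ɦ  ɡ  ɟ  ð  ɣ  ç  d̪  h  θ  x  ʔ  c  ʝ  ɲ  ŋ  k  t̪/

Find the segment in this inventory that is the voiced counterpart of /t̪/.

/d̪/

/t̪/ is a voiceless dental stop.
The voiced counterpart is a voiced dental stop — in this inventory, /d̪/.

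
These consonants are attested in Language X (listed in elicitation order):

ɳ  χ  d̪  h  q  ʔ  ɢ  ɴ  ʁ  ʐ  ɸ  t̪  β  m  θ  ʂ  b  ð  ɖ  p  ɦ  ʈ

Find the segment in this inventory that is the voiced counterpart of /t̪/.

/d̪/

/t̪/ is a voiceless dental stop.
The voiced counterpart is a voiced dental stop — in this inventory, /d̪/.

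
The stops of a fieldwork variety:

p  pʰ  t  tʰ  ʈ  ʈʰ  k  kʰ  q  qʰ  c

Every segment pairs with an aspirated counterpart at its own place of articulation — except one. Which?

Bilabial: /p/ ~ /pʰ/
Alveolar: /t/ ~ /tʰ/
Retroflex: /ʈ/ ~ /ʈʰ/
Velar: /k/ ~ /kʰ/
Uvular: /q/ ~ /qʰ/
Palatal: only /c/ (plain); no aspirated partner.
So /c/ is the unpaired segment.

/c/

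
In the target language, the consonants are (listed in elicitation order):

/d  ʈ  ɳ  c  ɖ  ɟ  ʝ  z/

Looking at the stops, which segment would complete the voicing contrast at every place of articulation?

place of articulation  voiceless  voiced  
alveolar          —         d       
retroflex         ʈ         ɖ       
palatal           c         ɟ       
The alveolar row has no voiceless member, so the gap is the voiceless alveolar stop /t/.

/t/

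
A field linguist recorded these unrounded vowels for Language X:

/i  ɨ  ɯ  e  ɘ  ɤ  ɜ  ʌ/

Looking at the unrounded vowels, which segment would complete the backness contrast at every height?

Front: /i/ (high), /e/ (high-mid).
Central: /ɨ/ (high), /ɘ/ (high-mid), /ɜ/ (low-mid).
Back: /ɯ/ (high), /ɤ/ (high-mid), /ʌ/ (low-mid).
The low-mid row has no front member, so the gap is the low-mid front unrounded vowel /ɛ/.

/ɛ/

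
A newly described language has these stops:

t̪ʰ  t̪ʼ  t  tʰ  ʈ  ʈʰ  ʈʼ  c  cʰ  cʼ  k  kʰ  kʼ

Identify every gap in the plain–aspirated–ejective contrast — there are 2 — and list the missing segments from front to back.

Plain: /t/ (alveolar), /ʈ/ (retroflex), /c/ (palatal), /k/ (velar).
Aspirated: /t̪ʰ/ (dental), /tʰ/ (alveolar), /ʈʰ/ (retroflex), /cʰ/ (palatal), /kʰ/ (velar).
Ejective: /t̪ʼ/ (dental), /ʈʼ/ (retroflex), /cʼ/ (palatal), /kʼ/ (velar).
Gaps, from front to back: dental lacks plain (/t̪/); alveolar lacks ejective (/tʼ/).

/t̪/, /tʼ/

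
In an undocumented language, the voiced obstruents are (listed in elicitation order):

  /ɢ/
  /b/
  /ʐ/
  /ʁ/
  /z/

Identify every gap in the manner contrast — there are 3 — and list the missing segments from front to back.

bilabial: stop /b/, fricative —.
alveolar: stop —, fricative /z/.
retroflex: stop —, fricative /ʐ/.
uvular: stop /ɢ/, fricative /ʁ/.
Gaps, from front to back: bilabial lacks fricative (/β/); alveolar lacks stop (/d/); retroflex lacks stop (/ɖ/).

/β/, /d/, /ɖ/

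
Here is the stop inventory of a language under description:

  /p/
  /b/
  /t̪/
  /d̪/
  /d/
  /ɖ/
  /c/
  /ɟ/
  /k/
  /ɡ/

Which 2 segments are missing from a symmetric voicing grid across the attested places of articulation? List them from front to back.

Voiceless: /p/ (bilabial), /t̪/ (dental), /c/ (palatal), /k/ (velar).
Voiced: /b/ (bilabial), /d̪/ (dental), /d/ (alveolar), /ɖ/ (retroflex), /ɟ/ (palatal), /ɡ/ (velar).
Gaps, from front to back: alveolar lacks voiceless (/t/); retroflex lacks voiceless (/ʈ/).

/t/, /ʈ/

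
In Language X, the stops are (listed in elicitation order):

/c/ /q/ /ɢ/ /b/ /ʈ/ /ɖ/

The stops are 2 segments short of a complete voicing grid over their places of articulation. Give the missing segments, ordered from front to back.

Voiceless: /ʈ/ (retroflex), /c/ (palatal), /q/ (uvular).
Voiced: /b/ (bilabial), /ɖ/ (retroflex), /ɢ/ (uvular).
Gaps, from front to back: bilabial lacks voiceless (/p/); palatal lacks voiced (/ɟ/).

/p/, /ɟ/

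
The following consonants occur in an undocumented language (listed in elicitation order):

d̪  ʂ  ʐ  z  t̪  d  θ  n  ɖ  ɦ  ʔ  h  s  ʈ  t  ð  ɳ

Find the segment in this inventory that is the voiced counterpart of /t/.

/t/ is a voiceless alveolar stop.
The voiced counterpart is a voiced alveolar stop — in this inventory, /d/.

/d/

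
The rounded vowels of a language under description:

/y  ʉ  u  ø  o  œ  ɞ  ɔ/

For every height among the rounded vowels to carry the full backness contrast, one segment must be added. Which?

Front: /y/ (high), /ø/ (high-mid), /œ/ (low-mid).
Central: /ʉ/ (high), /ɞ/ (low-mid).
Back: /u/ (high), /o/ (high-mid), /ɔ/ (low-mid).
The high-mid row has no central member, so the gap is the high-mid central rounded vowel /ɵ/.

/ɵ/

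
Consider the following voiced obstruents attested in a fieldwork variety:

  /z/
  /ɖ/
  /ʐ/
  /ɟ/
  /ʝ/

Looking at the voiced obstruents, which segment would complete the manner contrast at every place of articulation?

place of articulation  stop      fricative
alveolar          —         z       
retroflex         ɖ         ʐ       
palatal           ɟ         ʝ       
The alveolar row has no stop member, so the gap is the alveolar stop /d/.

/d/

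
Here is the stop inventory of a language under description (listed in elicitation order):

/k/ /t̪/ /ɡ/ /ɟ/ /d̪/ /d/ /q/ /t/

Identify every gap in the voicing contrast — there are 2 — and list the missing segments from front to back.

place of articulation  voiceless  voiced  
dental            t̪        d̪      
alveolar          t         d       
palatal           —         ɟ       
velar             k         ɡ       
uvular            q         —       
Gaps, from front to back: palatal lacks voiceless (/c/); uvular lacks voiced (/ɢ/).

/c/, /ɢ/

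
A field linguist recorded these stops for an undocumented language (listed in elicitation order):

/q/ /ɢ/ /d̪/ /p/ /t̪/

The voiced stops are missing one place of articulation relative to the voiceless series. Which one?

bilabial

Voiceless: /p/ (bilabial), /t̪/ (dental), /q/ (uvular).
Voiced: /d̪/ (dental), /ɢ/ (uvular).
Every place of articulation has a voiced member except bilabial, where /b/ would be expected.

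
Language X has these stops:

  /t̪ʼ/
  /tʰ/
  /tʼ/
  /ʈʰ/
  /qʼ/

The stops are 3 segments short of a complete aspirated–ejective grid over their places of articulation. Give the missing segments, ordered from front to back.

dental: aspirated —, ejective /t̪ʼ/.
alveolar: aspirated /tʰ/, ejective /tʼ/.
retroflex: aspirated /ʈʰ/, ejective —.
uvular: aspirated —, ejective /qʼ/.
Gaps, from front to back: dental lacks aspirated (/t̪ʰ/); retroflex lacks ejective (/ʈʼ/); uvular lacks aspirated (/qʰ/).

/t̪ʰ/, /ʈʼ/, /qʰ/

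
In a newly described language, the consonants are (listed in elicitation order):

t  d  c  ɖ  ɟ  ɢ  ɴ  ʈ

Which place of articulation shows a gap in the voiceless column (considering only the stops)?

uvular

alveolar: voiceless /t/, voiced /d/.
retroflex: voiceless /ʈ/, voiced /ɖ/.
palatal: voiceless /c/, voiced /ɟ/.
uvular: voiceless —, voiced /ɢ/.
Every place of articulation has a voiceless member except uvular, where /q/ would be expected.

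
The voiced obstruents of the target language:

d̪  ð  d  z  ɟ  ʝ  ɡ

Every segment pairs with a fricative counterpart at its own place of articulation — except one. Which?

/ɡ/

Dental: /d̪/ ~ /ð/
Alveolar: /d/ ~ /z/
Palatal: /ɟ/ ~ /ʝ/
Velar: only /ɡ/ (stop); no fricative partner.
So /ɡ/ is the unpaired segment.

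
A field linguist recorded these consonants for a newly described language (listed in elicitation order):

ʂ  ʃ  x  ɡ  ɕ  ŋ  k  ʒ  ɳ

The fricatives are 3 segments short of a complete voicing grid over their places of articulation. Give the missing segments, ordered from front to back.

/ʐ/, /ʑ/, /ɣ/

postalveolar: voiceless /ʃ/, voiced /ʒ/.
retroflex: voiceless /ʂ/, voiced —.
alveolo-palatal: voiceless /ɕ/, voiced —.
velar: voiceless /x/, voiced —.
Gaps, from front to back: retroflex lacks voiced (/ʐ/); alveolo-palatal lacks voiced (/ʑ/); velar lacks voiced (/ɣ/).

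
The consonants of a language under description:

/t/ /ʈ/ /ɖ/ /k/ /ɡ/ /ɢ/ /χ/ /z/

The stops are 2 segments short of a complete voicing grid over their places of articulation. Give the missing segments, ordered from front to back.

place of articulation  voiceless  voiced  
alveolar          t         —       
retroflex         ʈ         ɖ       
velar             k         ɡ       
uvular            —         ɢ       
Gaps, from front to back: alveolar lacks voiced (/d/); uvular lacks voiceless (/q/).

/d/, /q/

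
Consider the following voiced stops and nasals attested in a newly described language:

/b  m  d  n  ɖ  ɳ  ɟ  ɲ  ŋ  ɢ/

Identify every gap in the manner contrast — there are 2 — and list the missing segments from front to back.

place of articulation  oral stop  nasal   
bilabial          b         m       
alveolar          d         n       
retroflex         ɖ         ɳ       
palatal           ɟ         ɲ       
velar             —         ŋ       
uvular            ɢ         —       
Gaps, from front to back: velar lacks oral stop (/ɡ/); uvular lacks nasal (/ɴ/).

/ɡ/, /ɴ/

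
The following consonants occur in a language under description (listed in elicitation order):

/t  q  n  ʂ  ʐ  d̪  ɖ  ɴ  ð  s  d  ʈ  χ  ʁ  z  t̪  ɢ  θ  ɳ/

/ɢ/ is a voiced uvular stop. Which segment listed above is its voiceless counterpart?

The voiceless counterpart is a voiceless uvular stop — in this inventory, /q/.

/q/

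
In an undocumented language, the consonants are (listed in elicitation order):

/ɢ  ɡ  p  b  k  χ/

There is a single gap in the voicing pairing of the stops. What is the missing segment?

/q/

bilabial: voiceless /p/, voiced /b/.
velar: voiceless /k/, voiced /ɡ/.
uvular: voiceless —, voiced /ɢ/.
The uvular row has no voiceless member, so the gap is the voiceless uvular stop /q/.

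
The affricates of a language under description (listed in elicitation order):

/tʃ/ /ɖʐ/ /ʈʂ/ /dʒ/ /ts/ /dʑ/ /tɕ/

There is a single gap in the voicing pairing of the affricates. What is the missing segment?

alveolar: voiceless /ts/, voiced —.
postalveolar: voiceless /tʃ/, voiced /dʒ/.
retroflex: voiceless /ʈʂ/, voiced /ɖʐ/.
alveolo-palatal: voiceless /tɕ/, voiced /dʑ/.
The alveolar row has no voiced member, so the gap is the voiced alveolar affricate /dz/.

/dz/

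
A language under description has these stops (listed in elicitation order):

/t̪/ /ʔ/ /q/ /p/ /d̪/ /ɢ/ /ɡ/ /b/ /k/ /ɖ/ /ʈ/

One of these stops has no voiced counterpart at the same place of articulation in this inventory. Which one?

Bilabial: /p/ ~ /b/
Dental: /t̪/ ~ /d̪/
Retroflex: /ʈ/ ~ /ɖ/
Velar: /k/ ~ /ɡ/
Uvular: /q/ ~ /ɢ/
Glottal: only /ʔ/ (voiceless); no voiced partner.
So /ʔ/ is the unpaired segment.

/ʔ/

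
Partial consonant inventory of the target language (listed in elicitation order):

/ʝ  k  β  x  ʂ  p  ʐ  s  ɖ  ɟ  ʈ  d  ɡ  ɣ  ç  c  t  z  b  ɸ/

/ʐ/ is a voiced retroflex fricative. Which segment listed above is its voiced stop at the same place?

/ɖ/

The voiced stop at the same place is a voiced retroflex stop — in this inventory, /ɖ/.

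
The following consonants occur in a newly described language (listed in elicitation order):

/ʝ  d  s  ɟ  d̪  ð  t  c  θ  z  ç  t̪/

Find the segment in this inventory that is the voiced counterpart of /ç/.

/ç/ is a voiceless palatal fricative.
The voiced counterpart is a voiced palatal fricative — in this inventory, /ʝ/.

/ʝ/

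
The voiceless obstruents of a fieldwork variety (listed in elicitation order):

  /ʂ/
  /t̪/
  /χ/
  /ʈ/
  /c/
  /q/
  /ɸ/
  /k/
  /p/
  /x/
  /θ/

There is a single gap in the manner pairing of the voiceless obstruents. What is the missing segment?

/ç/

bilabial: stop /p/, fricative /ɸ/.
dental: stop /t̪/, fricative /θ/.
retroflex: stop /ʈ/, fricative /ʂ/.
palatal: stop /c/, fricative —.
velar: stop /k/, fricative /x/.
uvular: stop /q/, fricative /χ/.
The palatal row has no fricative member, so the gap is the palatal fricative /ç/.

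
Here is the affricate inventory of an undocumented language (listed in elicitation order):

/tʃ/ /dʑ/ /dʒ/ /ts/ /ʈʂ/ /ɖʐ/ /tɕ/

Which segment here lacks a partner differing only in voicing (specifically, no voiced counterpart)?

Postalveolar: /tʃ/ ~ /dʒ/
Retroflex: /ʈʂ/ ~ /ɖʐ/
Alveolo-palatal: /tɕ/ ~ /dʑ/
Alveolar: only /ts/ (voiceless); no voiced partner.
So /ts/ is the unpaired segment.

/ts/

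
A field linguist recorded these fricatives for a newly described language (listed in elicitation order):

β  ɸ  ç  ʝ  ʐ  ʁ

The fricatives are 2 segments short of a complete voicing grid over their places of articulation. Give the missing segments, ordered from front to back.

/ʂ/, /χ/

Voiceless: /ɸ/ (bilabial), /ç/ (palatal).
Voiced: /β/ (bilabial), /ʐ/ (retroflex), /ʝ/ (palatal), /ʁ/ (uvular).
Gaps, from front to back: retroflex lacks voiceless (/ʂ/); uvular lacks voiceless (/χ/).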